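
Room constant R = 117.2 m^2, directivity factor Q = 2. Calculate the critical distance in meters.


Given values:
  R = 117.2 m^2, Q = 2
Formula: d_c = 0.141 * sqrt(Q * R)
Compute Q * R = 2 * 117.2 = 234.4
Compute sqrt(234.4) = 15.3101
d_c = 0.141 * 15.3101 = 2.159

2.159 m


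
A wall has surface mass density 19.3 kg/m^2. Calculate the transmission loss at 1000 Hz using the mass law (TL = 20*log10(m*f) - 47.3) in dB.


Given values:
  m = 19.3 kg/m^2, f = 1000 Hz
Formula: TL = 20 * log10(m * f) - 47.3
Compute m * f = 19.3 * 1000 = 19300.0
Compute log10(19300.0) = 4.285557
Compute 20 * 4.285557 = 85.7111
TL = 85.7111 - 47.3 = 38.41

38.41 dB


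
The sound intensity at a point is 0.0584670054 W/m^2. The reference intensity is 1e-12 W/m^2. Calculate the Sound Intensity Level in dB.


Given values:
  I = 0.0584670054 W/m^2
  I_ref = 1e-12 W/m^2
Formula: SIL = 10 * log10(I / I_ref)
Compute ratio: I / I_ref = 58467005400
Compute log10: log10(58467005400) = 10.766911
Multiply: SIL = 10 * 10.766911 = 107.67

107.67 dB


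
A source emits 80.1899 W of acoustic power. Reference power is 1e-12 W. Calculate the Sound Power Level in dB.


Given values:
  W = 80.1899 W
  W_ref = 1e-12 W
Formula: SWL = 10 * log10(W / W_ref)
Compute ratio: W / W_ref = 80189900000000
Compute log10: log10(80189900000000) = 13.90412
Multiply: SWL = 10 * 13.90412 = 139.04

139.04 dB


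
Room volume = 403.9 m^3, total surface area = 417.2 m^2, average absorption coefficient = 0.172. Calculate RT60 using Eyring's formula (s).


Given values:
  V = 403.9 m^3, S = 417.2 m^2, alpha = 0.172
Formula: RT60 = 0.161 * V / (-S * ln(1 - alpha))
Compute ln(1 - 0.172) = ln(0.828) = -0.188742
Denominator: -417.2 * -0.188742 = 78.7432
Numerator: 0.161 * 403.9 = 65.0279
RT60 = 65.0279 / 78.7432 = 0.826

0.826 s


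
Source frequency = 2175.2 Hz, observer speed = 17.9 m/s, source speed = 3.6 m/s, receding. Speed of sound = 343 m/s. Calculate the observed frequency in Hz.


Given values:
  f_s = 2175.2 Hz, v_o = 17.9 m/s, v_s = 3.6 m/s
  Direction: receding
Formula: f_o = f_s * (c - v_o) / (c + v_s)
Numerator: c - v_o = 343 - 17.9 = 325.1
Denominator: c + v_s = 343 + 3.6 = 346.6
f_o = 2175.2 * 325.1 / 346.6 = 2040.27

2040.27 Hz


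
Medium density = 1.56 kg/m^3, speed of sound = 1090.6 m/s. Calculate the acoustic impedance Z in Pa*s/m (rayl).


Given values:
  rho = 1.56 kg/m^3
  c = 1090.6 m/s
Formula: Z = rho * c
Z = 1.56 * 1090.6
Z = 1701.34

1701.34 rayl


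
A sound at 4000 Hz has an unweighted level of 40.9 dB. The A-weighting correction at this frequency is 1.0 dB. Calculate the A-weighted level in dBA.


Given values:
  SPL = 40.9 dB
  A-weighting at 4000 Hz = 1.0 dB
Formula: L_A = SPL + A_weight
L_A = 40.9 + (1.0)
L_A = 41.9

41.9 dBA


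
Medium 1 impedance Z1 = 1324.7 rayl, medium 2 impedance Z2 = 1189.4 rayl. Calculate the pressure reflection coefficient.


Given values:
  Z1 = 1324.7 rayl, Z2 = 1189.4 rayl
Formula: R = (Z2 - Z1) / (Z2 + Z1)
Numerator: Z2 - Z1 = 1189.4 - 1324.7 = -135.3
Denominator: Z2 + Z1 = 1189.4 + 1324.7 = 2514.1
R = -135.3 / 2514.1 = -0.0538

-0.0538


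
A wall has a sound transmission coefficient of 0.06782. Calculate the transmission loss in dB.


Given values:
  tau = 0.06782
Formula: TL = 10 * log10(1 / tau)
Compute 1 / tau = 1 / 0.06782 = 14.7449
Compute log10(14.7449) = 1.168642
TL = 10 * 1.168642 = 11.69

11.69 dB


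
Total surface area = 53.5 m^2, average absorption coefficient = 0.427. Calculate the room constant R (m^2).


Given values:
  S = 53.5 m^2, alpha = 0.427
Formula: R = S * alpha / (1 - alpha)
Numerator: 53.5 * 0.427 = 22.8445
Denominator: 1 - 0.427 = 0.573
R = 22.8445 / 0.573 = 39.87

39.87 m^2


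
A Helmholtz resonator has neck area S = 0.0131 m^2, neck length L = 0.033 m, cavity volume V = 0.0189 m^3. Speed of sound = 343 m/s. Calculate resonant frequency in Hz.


Given values:
  S = 0.0131 m^2, L = 0.033 m, V = 0.0189 m^3, c = 343 m/s
Formula: f = (c / (2*pi)) * sqrt(S / (V * L))
Compute V * L = 0.0189 * 0.033 = 0.0006237
Compute S / (V * L) = 0.0131 / 0.0006237 = 21.0037
Compute sqrt(21.0037) = 4.582979
Compute c / (2*pi) = 343 / 6.283185 = 54.590148
f = 54.590148 * 4.582979 = 250.19

250.19 Hz


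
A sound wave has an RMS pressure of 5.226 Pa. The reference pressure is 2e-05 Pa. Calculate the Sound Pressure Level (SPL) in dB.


Given values:
  p = 5.226 Pa
  p_ref = 2e-05 Pa
Formula: SPL = 20 * log10(p / p_ref)
Compute ratio: p / p_ref = 5.226 / 2e-05 = 261300
Compute log10: log10(261300) = 5.417139
Multiply: SPL = 20 * 5.417139 = 108.34

108.34 dB


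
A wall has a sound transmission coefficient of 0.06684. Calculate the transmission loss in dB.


Given values:
  tau = 0.06684
Formula: TL = 10 * log10(1 / tau)
Compute 1 / tau = 1 / 0.06684 = 14.9611
Compute log10(14.9611) = 1.174964
TL = 10 * 1.174964 = 11.75

11.75 dB


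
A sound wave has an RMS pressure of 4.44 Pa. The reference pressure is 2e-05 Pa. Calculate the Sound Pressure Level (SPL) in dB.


Given values:
  p = 4.44 Pa
  p_ref = 2e-05 Pa
Formula: SPL = 20 * log10(p / p_ref)
Compute ratio: p / p_ref = 4.44 / 2e-05 = 222000
Compute log10: log10(222000) = 5.346353
Multiply: SPL = 20 * 5.346353 = 106.93

106.93 dB


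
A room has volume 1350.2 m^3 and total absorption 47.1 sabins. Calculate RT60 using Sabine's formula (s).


Given values:
  V = 1350.2 m^3
  A = 47.1 sabins
Formula: RT60 = 0.161 * V / A
Numerator: 0.161 * 1350.2 = 217.3822
RT60 = 217.3822 / 47.1 = 4.615

4.615 s


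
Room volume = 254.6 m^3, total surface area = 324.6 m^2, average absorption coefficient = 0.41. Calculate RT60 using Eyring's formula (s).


Given values:
  V = 254.6 m^3, S = 324.6 m^2, alpha = 0.41
Formula: RT60 = 0.161 * V / (-S * ln(1 - alpha))
Compute ln(1 - 0.41) = ln(0.59) = -0.527633
Denominator: -324.6 * -0.527633 = 171.2697
Numerator: 0.161 * 254.6 = 40.9906
RT60 = 40.9906 / 171.2697 = 0.239

0.239 s


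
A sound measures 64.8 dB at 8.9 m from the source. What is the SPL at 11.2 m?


Given values:
  SPL1 = 64.8 dB, r1 = 8.9 m, r2 = 11.2 m
Formula: SPL2 = SPL1 - 20 * log10(r2 / r1)
Compute ratio: r2 / r1 = 11.2 / 8.9 = 1.2584
Compute log10: log10(1.2584) = 0.099819
Compute drop: 20 * 0.099819 = 1.9964
SPL2 = 64.8 - 1.9964 = 62.8

62.8 dB


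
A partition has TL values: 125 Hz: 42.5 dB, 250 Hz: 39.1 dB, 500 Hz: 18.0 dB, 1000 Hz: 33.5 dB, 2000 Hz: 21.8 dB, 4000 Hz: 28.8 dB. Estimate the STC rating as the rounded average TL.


Given TL values at each frequency:
  125 Hz: 42.5 dB
  250 Hz: 39.1 dB
  500 Hz: 18.0 dB
  1000 Hz: 33.5 dB
  2000 Hz: 21.8 dB
  4000 Hz: 28.8 dB
Formula: STC ~ round(average of TL values)
Sum = 42.5 + 39.1 + 18.0 + 33.5 + 21.8 + 28.8 = 183.7
Average = 183.7 / 6 = 30.62
Rounded: 31

31


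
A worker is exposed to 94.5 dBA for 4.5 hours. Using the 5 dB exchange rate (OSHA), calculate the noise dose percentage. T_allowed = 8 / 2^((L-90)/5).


Given values:
  L = 94.5 dBA, T = 4.5 hours
Formula: T_allowed = 8 / 2^((L - 90) / 5)
Compute exponent: (94.5 - 90) / 5 = 0.9
Compute 2^(0.9) = 1.866066
T_allowed = 8 / 1.866066 = 4.287094 hours
Dose = (T / T_allowed) * 100
Dose = (4.5 / 4.287094) * 100 = 104.97

104.97 %


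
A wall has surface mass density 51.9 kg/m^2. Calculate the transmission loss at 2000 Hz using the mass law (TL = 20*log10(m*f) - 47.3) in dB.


Given values:
  m = 51.9 kg/m^2, f = 2000 Hz
Formula: TL = 20 * log10(m * f) - 47.3
Compute m * f = 51.9 * 2000 = 103800.0
Compute log10(103800.0) = 5.016197
Compute 20 * 5.016197 = 100.3239
TL = 100.3239 - 47.3 = 53.02

53.02 dB


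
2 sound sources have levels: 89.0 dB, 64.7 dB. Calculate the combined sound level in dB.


Formula: L_total = 10 * log10( sum(10^(Li/10)) )
  Source 1: 10^(89.0/10) = 794328234.7243
  Source 2: 10^(64.7/10) = 2951209.2267
Sum of linear values = 797279443.951
L_total = 10 * log10(797279443.951) = 89.02

89.02 dB


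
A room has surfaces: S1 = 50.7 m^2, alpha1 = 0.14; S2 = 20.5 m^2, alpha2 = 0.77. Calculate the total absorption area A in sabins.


Given surfaces:
  Surface 1: 50.7 * 0.14 = 7.098
  Surface 2: 20.5 * 0.77 = 15.785
Formula: A = sum(Si * alpha_i)
A = 7.098 + 15.785
A = 22.88

22.88 sabins


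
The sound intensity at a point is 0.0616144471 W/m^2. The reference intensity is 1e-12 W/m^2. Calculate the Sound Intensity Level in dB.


Given values:
  I = 0.0616144471 W/m^2
  I_ref = 1e-12 W/m^2
Formula: SIL = 10 * log10(I / I_ref)
Compute ratio: I / I_ref = 61614447100
Compute log10: log10(61614447100) = 10.789683
Multiply: SIL = 10 * 10.789683 = 107.9

107.9 dB


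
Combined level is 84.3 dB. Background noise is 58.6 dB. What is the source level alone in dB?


Given values:
  L_total = 84.3 dB, L_bg = 58.6 dB
Formula: L_source = 10 * log10(10^(L_total/10) - 10^(L_bg/10))
Convert to linear:
  10^(84.3/10) = 269153480.3927
  10^(58.6/10) = 724435.9601
Difference: 269153480.3927 - 724435.9601 = 268429044.4326
L_source = 10 * log10(268429044.4326) = 84.29

84.29 dB


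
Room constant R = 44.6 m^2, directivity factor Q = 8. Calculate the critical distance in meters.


Given values:
  R = 44.6 m^2, Q = 8
Formula: d_c = 0.141 * sqrt(Q * R)
Compute Q * R = 8 * 44.6 = 356.8
Compute sqrt(356.8) = 18.8892
d_c = 0.141 * 18.8892 = 2.663

2.663 m


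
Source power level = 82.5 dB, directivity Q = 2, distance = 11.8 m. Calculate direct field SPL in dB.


Given values:
  Lw = 82.5 dB, Q = 2, r = 11.8 m
Formula: SPL = Lw + 10 * log10(Q / (4 * pi * r^2))
Compute 4 * pi * r^2 = 4 * pi * 11.8^2 = 1749.7414
Compute Q / denom = 2 / 1749.7414 = 0.00114303
Compute 10 * log10(0.00114303) = -29.4194
SPL = 82.5 + (-29.4194) = 53.08

53.08 dB


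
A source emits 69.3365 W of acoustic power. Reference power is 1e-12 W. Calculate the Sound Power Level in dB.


Given values:
  W = 69.3365 W
  W_ref = 1e-12 W
Formula: SWL = 10 * log10(W / W_ref)
Compute ratio: W / W_ref = 69336500000000
Compute log10: log10(69336500000000) = 13.840962
Multiply: SWL = 10 * 13.840962 = 138.41

138.41 dB


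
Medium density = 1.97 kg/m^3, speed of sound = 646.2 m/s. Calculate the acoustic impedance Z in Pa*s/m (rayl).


Given values:
  rho = 1.97 kg/m^3
  c = 646.2 m/s
Formula: Z = rho * c
Z = 1.97 * 646.2
Z = 1273.01

1273.01 rayl


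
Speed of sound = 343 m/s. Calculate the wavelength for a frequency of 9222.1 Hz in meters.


Given values:
  c = 343 m/s, f = 9222.1 Hz
Formula: lambda = c / f
lambda = 343 / 9222.1
lambda = 0.0372

0.0372 m


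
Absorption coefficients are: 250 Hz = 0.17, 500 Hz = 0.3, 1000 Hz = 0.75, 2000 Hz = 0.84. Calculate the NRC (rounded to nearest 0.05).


Given values:
  a_250 = 0.17, a_500 = 0.3
  a_1000 = 0.75, a_2000 = 0.84
Formula: NRC = (a250 + a500 + a1000 + a2000) / 4
Sum = 0.17 + 0.3 + 0.75 + 0.84 = 2.06
NRC = 2.06 / 4 = 0.515
Rounded to nearest 0.05: 0.5

0.5


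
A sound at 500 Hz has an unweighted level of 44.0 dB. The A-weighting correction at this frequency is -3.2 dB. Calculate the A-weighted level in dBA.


Given values:
  SPL = 44.0 dB
  A-weighting at 500 Hz = -3.2 dB
Formula: L_A = SPL + A_weight
L_A = 44.0 + (-3.2)
L_A = 40.8

40.8 dBA


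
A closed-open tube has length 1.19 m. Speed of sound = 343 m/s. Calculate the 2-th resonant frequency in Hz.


Given values:
  Tube type: closed-open, L = 1.19 m, c = 343 m/s, n = 2
Formula: f_n = (2n - 1) * c / (4 * L)
Compute 2n - 1 = 2*2 - 1 = 3
Compute 4 * L = 4 * 1.19 = 4.76
f = 3 * 343 / 4.76
f = 216.18

216.18 Hz


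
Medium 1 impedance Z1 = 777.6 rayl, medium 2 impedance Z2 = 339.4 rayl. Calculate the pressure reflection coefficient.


Given values:
  Z1 = 777.6 rayl, Z2 = 339.4 rayl
Formula: R = (Z2 - Z1) / (Z2 + Z1)
Numerator: Z2 - Z1 = 339.4 - 777.6 = -438.2
Denominator: Z2 + Z1 = 339.4 + 777.6 = 1117.0
R = -438.2 / 1117.0 = -0.3923

-0.3923


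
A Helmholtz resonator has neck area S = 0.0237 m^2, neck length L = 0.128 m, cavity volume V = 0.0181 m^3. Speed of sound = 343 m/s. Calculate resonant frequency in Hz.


Given values:
  S = 0.0237 m^2, L = 0.128 m, V = 0.0181 m^3, c = 343 m/s
Formula: f = (c / (2*pi)) * sqrt(S / (V * L))
Compute V * L = 0.0181 * 0.128 = 0.0023168
Compute S / (V * L) = 0.0237 / 0.0023168 = 10.2296
Compute sqrt(10.2296) = 3.198375
Compute c / (2*pi) = 343 / 6.283185 = 54.590148
f = 54.590148 * 3.198375 = 174.6

174.6 Hz


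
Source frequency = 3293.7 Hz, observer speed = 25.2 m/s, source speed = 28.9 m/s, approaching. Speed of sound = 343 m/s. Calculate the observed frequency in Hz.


Given values:
  f_s = 3293.7 Hz, v_o = 25.2 m/s, v_s = 28.9 m/s
  Direction: approaching
Formula: f_o = f_s * (c + v_o) / (c - v_s)
Numerator: c + v_o = 343 + 25.2 = 368.2
Denominator: c - v_s = 343 - 28.9 = 314.1
f_o = 3293.7 * 368.2 / 314.1 = 3861.0

3861.0 Hz


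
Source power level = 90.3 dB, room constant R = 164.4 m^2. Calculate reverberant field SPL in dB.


Given values:
  Lw = 90.3 dB, R = 164.4 m^2
Formula: SPL = Lw + 10 * log10(4 / R)
Compute 4 / R = 4 / 164.4 = 0.024331
Compute 10 * log10(0.024331) = -16.1384
SPL = 90.3 + (-16.1384) = 74.16

74.16 dB


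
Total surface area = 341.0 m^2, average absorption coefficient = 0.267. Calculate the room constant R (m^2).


Given values:
  S = 341.0 m^2, alpha = 0.267
Formula: R = S * alpha / (1 - alpha)
Numerator: 341.0 * 0.267 = 91.047
Denominator: 1 - 0.267 = 0.733
R = 91.047 / 0.733 = 124.21

124.21 m^2


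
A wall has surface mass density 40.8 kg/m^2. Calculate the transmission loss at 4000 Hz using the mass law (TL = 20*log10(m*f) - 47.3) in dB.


Given values:
  m = 40.8 kg/m^2, f = 4000 Hz
Formula: TL = 20 * log10(m * f) - 47.3
Compute m * f = 40.8 * 4000 = 163200.0
Compute log10(163200.0) = 5.21272
Compute 20 * 5.21272 = 104.2544
TL = 104.2544 - 47.3 = 56.95

56.95 dB


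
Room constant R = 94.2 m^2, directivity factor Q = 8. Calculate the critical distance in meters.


Given values:
  R = 94.2 m^2, Q = 8
Formula: d_c = 0.141 * sqrt(Q * R)
Compute Q * R = 8 * 94.2 = 753.6
Compute sqrt(753.6) = 27.4518
d_c = 0.141 * 27.4518 = 3.871

3.871 m


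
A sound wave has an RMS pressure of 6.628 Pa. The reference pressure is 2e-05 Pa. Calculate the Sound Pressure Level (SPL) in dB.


Given values:
  p = 6.628 Pa
  p_ref = 2e-05 Pa
Formula: SPL = 20 * log10(p / p_ref)
Compute ratio: p / p_ref = 6.628 / 2e-05 = 331400
Compute log10: log10(331400) = 5.520353
Multiply: SPL = 20 * 5.520353 = 110.41

110.41 dB


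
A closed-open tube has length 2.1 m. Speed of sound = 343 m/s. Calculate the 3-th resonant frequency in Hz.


Given values:
  Tube type: closed-open, L = 2.1 m, c = 343 m/s, n = 3
Formula: f_n = (2n - 1) * c / (4 * L)
Compute 2n - 1 = 2*3 - 1 = 5
Compute 4 * L = 4 * 2.1 = 8.4
f = 5 * 343 / 8.4
f = 204.17

204.17 Hz


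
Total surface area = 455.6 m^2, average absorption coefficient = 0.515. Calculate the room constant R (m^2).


Given values:
  S = 455.6 m^2, alpha = 0.515
Formula: R = S * alpha / (1 - alpha)
Numerator: 455.6 * 0.515 = 234.634
Denominator: 1 - 0.515 = 0.485
R = 234.634 / 0.485 = 483.78

483.78 m^2


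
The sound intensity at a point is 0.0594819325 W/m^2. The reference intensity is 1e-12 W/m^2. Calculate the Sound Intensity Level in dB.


Given values:
  I = 0.0594819325 W/m^2
  I_ref = 1e-12 W/m^2
Formula: SIL = 10 * log10(I / I_ref)
Compute ratio: I / I_ref = 59481932500
Compute log10: log10(59481932500) = 10.774385
Multiply: SIL = 10 * 10.774385 = 107.74

107.74 dB


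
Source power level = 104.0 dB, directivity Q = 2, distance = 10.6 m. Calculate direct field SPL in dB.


Given values:
  Lw = 104.0 dB, Q = 2, r = 10.6 m
Formula: SPL = Lw + 10 * log10(Q / (4 * pi * r^2))
Compute 4 * pi * r^2 = 4 * pi * 10.6^2 = 1411.9574
Compute Q / denom = 2 / 1411.9574 = 0.00141647
Compute 10 * log10(0.00141647) = -28.4879
SPL = 104.0 + (-28.4879) = 75.51

75.51 dB


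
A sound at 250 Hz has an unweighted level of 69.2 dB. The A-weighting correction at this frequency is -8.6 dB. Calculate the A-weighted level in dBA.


Given values:
  SPL = 69.2 dB
  A-weighting at 250 Hz = -8.6 dB
Formula: L_A = SPL + A_weight
L_A = 69.2 + (-8.6)
L_A = 60.6

60.6 dBA


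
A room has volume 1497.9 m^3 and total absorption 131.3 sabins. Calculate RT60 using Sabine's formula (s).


Given values:
  V = 1497.9 m^3
  A = 131.3 sabins
Formula: RT60 = 0.161 * V / A
Numerator: 0.161 * 1497.9 = 241.1619
RT60 = 241.1619 / 131.3 = 1.837

1.837 s


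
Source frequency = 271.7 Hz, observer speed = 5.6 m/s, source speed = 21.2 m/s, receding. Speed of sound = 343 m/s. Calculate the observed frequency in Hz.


Given values:
  f_s = 271.7 Hz, v_o = 5.6 m/s, v_s = 21.2 m/s
  Direction: receding
Formula: f_o = f_s * (c - v_o) / (c + v_s)
Numerator: c - v_o = 343 - 5.6 = 337.4
Denominator: c + v_s = 343 + 21.2 = 364.2
f_o = 271.7 * 337.4 / 364.2 = 251.71

251.71 Hz


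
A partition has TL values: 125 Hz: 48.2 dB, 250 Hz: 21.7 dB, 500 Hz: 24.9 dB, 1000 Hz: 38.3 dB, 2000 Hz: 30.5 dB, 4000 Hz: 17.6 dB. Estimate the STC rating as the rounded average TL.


Given TL values at each frequency:
  125 Hz: 48.2 dB
  250 Hz: 21.7 dB
  500 Hz: 24.9 dB
  1000 Hz: 38.3 dB
  2000 Hz: 30.5 dB
  4000 Hz: 17.6 dB
Formula: STC ~ round(average of TL values)
Sum = 48.2 + 21.7 + 24.9 + 38.3 + 30.5 + 17.6 = 181.2
Average = 181.2 / 6 = 30.2
Rounded: 30

30


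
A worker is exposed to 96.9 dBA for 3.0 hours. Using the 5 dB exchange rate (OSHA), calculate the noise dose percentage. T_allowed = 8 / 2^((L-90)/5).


Given values:
  L = 96.9 dBA, T = 3.0 hours
Formula: T_allowed = 8 / 2^((L - 90) / 5)
Compute exponent: (96.9 - 90) / 5 = 1.38
Compute 2^(1.38) = 2.602684
T_allowed = 8 / 2.602684 = 3.07375 hours
Dose = (T / T_allowed) * 100
Dose = (3.0 / 3.07375) * 100 = 97.6

97.6 %


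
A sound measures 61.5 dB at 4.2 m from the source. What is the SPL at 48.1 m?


Given values:
  SPL1 = 61.5 dB, r1 = 4.2 m, r2 = 48.1 m
Formula: SPL2 = SPL1 - 20 * log10(r2 / r1)
Compute ratio: r2 / r1 = 48.1 / 4.2 = 11.4524
Compute log10: log10(11.4524) = 1.058897
Compute drop: 20 * 1.058897 = 21.1779
SPL2 = 61.5 - 21.1779 = 40.32

40.32 dB


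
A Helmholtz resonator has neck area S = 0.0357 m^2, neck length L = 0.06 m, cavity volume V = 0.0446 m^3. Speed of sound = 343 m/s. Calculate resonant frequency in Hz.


Given values:
  S = 0.0357 m^2, L = 0.06 m, V = 0.0446 m^3, c = 343 m/s
Formula: f = (c / (2*pi)) * sqrt(S / (V * L))
Compute V * L = 0.0446 * 0.06 = 0.002676
Compute S / (V * L) = 0.0357 / 0.002676 = 13.3408
Compute sqrt(13.3408) = 3.652506
Compute c / (2*pi) = 343 / 6.283185 = 54.590148
f = 54.590148 * 3.652506 = 199.39

199.39 Hz


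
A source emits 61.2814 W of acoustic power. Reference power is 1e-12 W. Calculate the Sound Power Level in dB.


Given values:
  W = 61.2814 W
  W_ref = 1e-12 W
Formula: SWL = 10 * log10(W / W_ref)
Compute ratio: W / W_ref = 61281400000000
Compute log10: log10(61281400000000) = 13.787329
Multiply: SWL = 10 * 13.787329 = 137.87

137.87 dB


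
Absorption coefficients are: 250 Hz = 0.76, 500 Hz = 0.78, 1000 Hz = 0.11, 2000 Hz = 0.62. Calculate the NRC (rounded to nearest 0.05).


Given values:
  a_250 = 0.76, a_500 = 0.78
  a_1000 = 0.11, a_2000 = 0.62
Formula: NRC = (a250 + a500 + a1000 + a2000) / 4
Sum = 0.76 + 0.78 + 0.11 + 0.62 = 2.27
NRC = 2.27 / 4 = 0.5675
Rounded to nearest 0.05: 0.55

0.55


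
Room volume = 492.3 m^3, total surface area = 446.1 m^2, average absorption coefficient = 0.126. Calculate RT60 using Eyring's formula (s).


Given values:
  V = 492.3 m^3, S = 446.1 m^2, alpha = 0.126
Formula: RT60 = 0.161 * V / (-S * ln(1 - alpha))
Compute ln(1 - 0.126) = ln(0.874) = -0.134675
Denominator: -446.1 * -0.134675 = 60.0785
Numerator: 0.161 * 492.3 = 79.2603
RT60 = 79.2603 / 60.0785 = 1.319

1.319 s


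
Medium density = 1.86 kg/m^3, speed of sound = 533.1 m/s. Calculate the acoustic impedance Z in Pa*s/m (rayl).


Given values:
  rho = 1.86 kg/m^3
  c = 533.1 m/s
Formula: Z = rho * c
Z = 1.86 * 533.1
Z = 991.57

991.57 rayl


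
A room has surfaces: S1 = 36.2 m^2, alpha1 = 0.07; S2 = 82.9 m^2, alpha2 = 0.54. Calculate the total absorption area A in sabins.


Given surfaces:
  Surface 1: 36.2 * 0.07 = 2.534
  Surface 2: 82.9 * 0.54 = 44.766
Formula: A = sum(Si * alpha_i)
A = 2.534 + 44.766
A = 47.3

47.3 sabins


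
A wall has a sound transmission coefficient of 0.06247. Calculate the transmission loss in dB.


Given values:
  tau = 0.06247
Formula: TL = 10 * log10(1 / tau)
Compute 1 / tau = 1 / 0.06247 = 16.0077
Compute log10(16.0077) = 1.204329
TL = 10 * 1.204329 = 12.04

12.04 dB


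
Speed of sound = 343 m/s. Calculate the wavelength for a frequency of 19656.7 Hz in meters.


Given values:
  c = 343 m/s, f = 19656.7 Hz
Formula: lambda = c / f
lambda = 343 / 19656.7
lambda = 0.0174

0.0174 m


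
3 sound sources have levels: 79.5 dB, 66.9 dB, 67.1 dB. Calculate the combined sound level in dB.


Formula: L_total = 10 * log10( sum(10^(Li/10)) )
  Source 1: 10^(79.5/10) = 89125093.8134
  Source 2: 10^(66.9/10) = 4897788.1937
  Source 3: 10^(67.1/10) = 5128613.8399
Sum of linear values = 99151495.847
L_total = 10 * log10(99151495.847) = 79.96

79.96 dB


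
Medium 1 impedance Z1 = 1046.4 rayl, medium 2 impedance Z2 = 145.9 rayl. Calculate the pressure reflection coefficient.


Given values:
  Z1 = 1046.4 rayl, Z2 = 145.9 rayl
Formula: R = (Z2 - Z1) / (Z2 + Z1)
Numerator: Z2 - Z1 = 145.9 - 1046.4 = -900.5
Denominator: Z2 + Z1 = 145.9 + 1046.4 = 1192.3
R = -900.5 / 1192.3 = -0.7553

-0.7553


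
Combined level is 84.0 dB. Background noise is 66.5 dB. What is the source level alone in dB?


Given values:
  L_total = 84.0 dB, L_bg = 66.5 dB
Formula: L_source = 10 * log10(10^(L_total/10) - 10^(L_bg/10))
Convert to linear:
  10^(84.0/10) = 251188643.151
  10^(66.5/10) = 4466835.9215
Difference: 251188643.151 - 4466835.9215 = 246721807.2295
L_source = 10 * log10(246721807.2295) = 83.92

83.92 dB


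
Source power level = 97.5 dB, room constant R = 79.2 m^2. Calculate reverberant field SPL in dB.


Given values:
  Lw = 97.5 dB, R = 79.2 m^2
Formula: SPL = Lw + 10 * log10(4 / R)
Compute 4 / R = 4 / 79.2 = 0.050505
Compute 10 * log10(0.050505) = -12.9667
SPL = 97.5 + (-12.9667) = 84.53

84.53 dB


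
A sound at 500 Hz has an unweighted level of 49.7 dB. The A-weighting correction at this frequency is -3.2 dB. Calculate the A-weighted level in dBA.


Given values:
  SPL = 49.7 dB
  A-weighting at 500 Hz = -3.2 dB
Formula: L_A = SPL + A_weight
L_A = 49.7 + (-3.2)
L_A = 46.5

46.5 dBA


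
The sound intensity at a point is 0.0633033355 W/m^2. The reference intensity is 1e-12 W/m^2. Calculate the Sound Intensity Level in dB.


Given values:
  I = 0.0633033355 W/m^2
  I_ref = 1e-12 W/m^2
Formula: SIL = 10 * log10(I / I_ref)
Compute ratio: I / I_ref = 63303335500
Compute log10: log10(63303335500) = 10.801427
Multiply: SIL = 10 * 10.801427 = 108.01

108.01 dB


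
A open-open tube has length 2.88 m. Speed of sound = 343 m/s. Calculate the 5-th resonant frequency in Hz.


Given values:
  Tube type: open-open, L = 2.88 m, c = 343 m/s, n = 5
Formula: f_n = n * c / (2 * L)
Compute 2 * L = 2 * 2.88 = 5.76
f = 5 * 343 / 5.76
f = 297.74

297.74 Hz


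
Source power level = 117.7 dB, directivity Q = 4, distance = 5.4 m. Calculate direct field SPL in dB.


Given values:
  Lw = 117.7 dB, Q = 4, r = 5.4 m
Formula: SPL = Lw + 10 * log10(Q / (4 * pi * r^2))
Compute 4 * pi * r^2 = 4 * pi * 5.4^2 = 366.4354
Compute Q / denom = 4 / 366.4354 = 0.01091598
Compute 10 * log10(0.01091598) = -19.6194
SPL = 117.7 + (-19.6194) = 98.08

98.08 dB


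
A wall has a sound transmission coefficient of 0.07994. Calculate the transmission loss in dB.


Given values:
  tau = 0.07994
Formula: TL = 10 * log10(1 / tau)
Compute 1 / tau = 1 / 0.07994 = 12.5094
Compute log10(12.5094) = 1.097236
TL = 10 * 1.097236 = 10.97

10.97 dB


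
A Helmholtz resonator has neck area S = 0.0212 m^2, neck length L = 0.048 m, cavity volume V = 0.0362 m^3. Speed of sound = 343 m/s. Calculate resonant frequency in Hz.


Given values:
  S = 0.0212 m^2, L = 0.048 m, V = 0.0362 m^3, c = 343 m/s
Formula: f = (c / (2*pi)) * sqrt(S / (V * L))
Compute V * L = 0.0362 * 0.048 = 0.0017376
Compute S / (V * L) = 0.0212 / 0.0017376 = 12.2007
Compute sqrt(12.2007) = 3.49295
Compute c / (2*pi) = 343 / 6.283185 = 54.590148
f = 54.590148 * 3.49295 = 190.68

190.68 Hz


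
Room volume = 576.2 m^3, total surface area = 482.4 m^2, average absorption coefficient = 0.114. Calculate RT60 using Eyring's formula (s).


Given values:
  V = 576.2 m^3, S = 482.4 m^2, alpha = 0.114
Formula: RT60 = 0.161 * V / (-S * ln(1 - alpha))
Compute ln(1 - 0.114) = ln(0.886) = -0.121038
Denominator: -482.4 * -0.121038 = 58.3887
Numerator: 0.161 * 576.2 = 92.7682
RT60 = 92.7682 / 58.3887 = 1.589

1.589 s


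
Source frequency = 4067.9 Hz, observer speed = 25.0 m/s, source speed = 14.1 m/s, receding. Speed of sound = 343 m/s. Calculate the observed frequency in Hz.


Given values:
  f_s = 4067.9 Hz, v_o = 25.0 m/s, v_s = 14.1 m/s
  Direction: receding
Formula: f_o = f_s * (c - v_o) / (c + v_s)
Numerator: c - v_o = 343 - 25.0 = 318.0
Denominator: c + v_s = 343 + 14.1 = 357.1
f_o = 4067.9 * 318.0 / 357.1 = 3622.49

3622.49 Hz


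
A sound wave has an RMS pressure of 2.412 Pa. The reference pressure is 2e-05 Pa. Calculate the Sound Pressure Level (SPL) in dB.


Given values:
  p = 2.412 Pa
  p_ref = 2e-05 Pa
Formula: SPL = 20 * log10(p / p_ref)
Compute ratio: p / p_ref = 2.412 / 2e-05 = 120600
Compute log10: log10(120600) = 5.081347
Multiply: SPL = 20 * 5.081347 = 101.63

101.63 dB


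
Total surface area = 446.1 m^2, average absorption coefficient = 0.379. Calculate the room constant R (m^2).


Given values:
  S = 446.1 m^2, alpha = 0.379
Formula: R = S * alpha / (1 - alpha)
Numerator: 446.1 * 0.379 = 169.0719
Denominator: 1 - 0.379 = 0.621
R = 169.0719 / 0.621 = 272.26

272.26 m^2


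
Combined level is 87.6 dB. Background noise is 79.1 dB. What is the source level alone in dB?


Given values:
  L_total = 87.6 dB, L_bg = 79.1 dB
Formula: L_source = 10 * log10(10^(L_total/10) - 10^(L_bg/10))
Convert to linear:
  10^(87.6/10) = 575439937.3372
  10^(79.1/10) = 81283051.6164
Difference: 575439937.3372 - 81283051.6164 = 494156885.7208
L_source = 10 * log10(494156885.7208) = 86.94

86.94 dB


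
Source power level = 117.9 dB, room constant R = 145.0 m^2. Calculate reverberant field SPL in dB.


Given values:
  Lw = 117.9 dB, R = 145.0 m^2
Formula: SPL = Lw + 10 * log10(4 / R)
Compute 4 / R = 4 / 145.0 = 0.027586
Compute 10 * log10(0.027586) = -15.5931
SPL = 117.9 + (-15.5931) = 102.31

102.31 dB


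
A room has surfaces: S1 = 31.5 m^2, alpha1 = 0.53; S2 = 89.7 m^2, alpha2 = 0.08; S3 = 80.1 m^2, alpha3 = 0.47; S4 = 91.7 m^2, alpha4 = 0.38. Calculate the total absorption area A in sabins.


Given surfaces:
  Surface 1: 31.5 * 0.53 = 16.695
  Surface 2: 89.7 * 0.08 = 7.176
  Surface 3: 80.1 * 0.47 = 37.647
  Surface 4: 91.7 * 0.38 = 34.846
Formula: A = sum(Si * alpha_i)
A = 16.695 + 7.176 + 37.647 + 34.846
A = 96.36

96.36 sabins


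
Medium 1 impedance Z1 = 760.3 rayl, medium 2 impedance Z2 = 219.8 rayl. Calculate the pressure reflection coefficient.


Given values:
  Z1 = 760.3 rayl, Z2 = 219.8 rayl
Formula: R = (Z2 - Z1) / (Z2 + Z1)
Numerator: Z2 - Z1 = 219.8 - 760.3 = -540.5
Denominator: Z2 + Z1 = 219.8 + 760.3 = 980.1
R = -540.5 / 980.1 = -0.5515

-0.5515


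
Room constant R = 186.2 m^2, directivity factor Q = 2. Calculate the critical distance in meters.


Given values:
  R = 186.2 m^2, Q = 2
Formula: d_c = 0.141 * sqrt(Q * R)
Compute Q * R = 2 * 186.2 = 372.4
Compute sqrt(372.4) = 19.2977
d_c = 0.141 * 19.2977 = 2.721

2.721 m


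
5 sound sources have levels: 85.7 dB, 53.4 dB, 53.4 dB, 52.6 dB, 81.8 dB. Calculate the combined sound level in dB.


Formula: L_total = 10 * log10( sum(10^(Li/10)) )
  Source 1: 10^(85.7/10) = 371535229.0972
  Source 2: 10^(53.4/10) = 218776.1624
  Source 3: 10^(53.4/10) = 218776.1624
  Source 4: 10^(52.6/10) = 181970.0859
  Source 5: 10^(81.8/10) = 151356124.8436
Sum of linear values = 523510876.3515
L_total = 10 * log10(523510876.3515) = 87.19

87.19 dB


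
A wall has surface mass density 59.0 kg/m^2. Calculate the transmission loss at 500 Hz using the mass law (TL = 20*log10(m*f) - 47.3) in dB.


Given values:
  m = 59.0 kg/m^2, f = 500 Hz
Formula: TL = 20 * log10(m * f) - 47.3
Compute m * f = 59.0 * 500 = 29500.0
Compute log10(29500.0) = 4.469822
Compute 20 * 4.469822 = 89.3964
TL = 89.3964 - 47.3 = 42.1

42.1 dB


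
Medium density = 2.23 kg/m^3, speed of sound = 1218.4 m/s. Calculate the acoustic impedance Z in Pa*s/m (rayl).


Given values:
  rho = 2.23 kg/m^3
  c = 1218.4 m/s
Formula: Z = rho * c
Z = 2.23 * 1218.4
Z = 2717.03

2717.03 rayl


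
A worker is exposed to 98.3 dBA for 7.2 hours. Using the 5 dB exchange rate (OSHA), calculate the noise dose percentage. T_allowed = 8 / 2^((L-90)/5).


Given values:
  L = 98.3 dBA, T = 7.2 hours
Formula: T_allowed = 8 / 2^((L - 90) / 5)
Compute exponent: (98.3 - 90) / 5 = 1.66
Compute 2^(1.66) = 3.160165
T_allowed = 8 / 3.160165 = 2.531513 hours
Dose = (T / T_allowed) * 100
Dose = (7.2 / 2.531513) * 100 = 284.41

284.41 %


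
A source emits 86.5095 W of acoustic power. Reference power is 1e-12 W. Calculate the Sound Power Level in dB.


Given values:
  W = 86.5095 W
  W_ref = 1e-12 W
Formula: SWL = 10 * log10(W / W_ref)
Compute ratio: W / W_ref = 86509500000000
Compute log10: log10(86509500000000) = 13.937064
Multiply: SWL = 10 * 13.937064 = 139.37

139.37 dB


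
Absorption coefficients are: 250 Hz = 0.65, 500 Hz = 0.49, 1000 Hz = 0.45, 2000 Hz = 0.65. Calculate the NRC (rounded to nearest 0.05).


Given values:
  a_250 = 0.65, a_500 = 0.49
  a_1000 = 0.45, a_2000 = 0.65
Formula: NRC = (a250 + a500 + a1000 + a2000) / 4
Sum = 0.65 + 0.49 + 0.45 + 0.65 = 2.24
NRC = 2.24 / 4 = 0.56
Rounded to nearest 0.05: 0.55

0.55


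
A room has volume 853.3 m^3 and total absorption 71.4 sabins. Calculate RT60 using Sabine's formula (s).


Given values:
  V = 853.3 m^3
  A = 71.4 sabins
Formula: RT60 = 0.161 * V / A
Numerator: 0.161 * 853.3 = 137.3813
RT60 = 137.3813 / 71.4 = 1.924

1.924 s


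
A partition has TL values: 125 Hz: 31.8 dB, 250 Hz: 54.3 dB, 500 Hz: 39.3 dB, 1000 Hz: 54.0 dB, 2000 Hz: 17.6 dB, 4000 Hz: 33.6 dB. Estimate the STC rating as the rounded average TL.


Given TL values at each frequency:
  125 Hz: 31.8 dB
  250 Hz: 54.3 dB
  500 Hz: 39.3 dB
  1000 Hz: 54.0 dB
  2000 Hz: 17.6 dB
  4000 Hz: 33.6 dB
Formula: STC ~ round(average of TL values)
Sum = 31.8 + 54.3 + 39.3 + 54.0 + 17.6 + 33.6 = 230.6
Average = 230.6 / 6 = 38.43
Rounded: 38

38


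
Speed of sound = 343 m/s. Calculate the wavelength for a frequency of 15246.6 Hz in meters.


Given values:
  c = 343 m/s, f = 15246.6 Hz
Formula: lambda = c / f
lambda = 343 / 15246.6
lambda = 0.0225

0.0225 m


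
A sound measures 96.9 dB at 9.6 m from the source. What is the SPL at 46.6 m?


Given values:
  SPL1 = 96.9 dB, r1 = 9.6 m, r2 = 46.6 m
Formula: SPL2 = SPL1 - 20 * log10(r2 / r1)
Compute ratio: r2 / r1 = 46.6 / 9.6 = 4.8542
Compute log10: log10(4.8542) = 0.686118
Compute drop: 20 * 0.686118 = 13.7224
SPL2 = 96.9 - 13.7224 = 83.18

83.18 dB


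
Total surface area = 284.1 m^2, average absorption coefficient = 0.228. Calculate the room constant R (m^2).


Given values:
  S = 284.1 m^2, alpha = 0.228
Formula: R = S * alpha / (1 - alpha)
Numerator: 284.1 * 0.228 = 64.7748
Denominator: 1 - 0.228 = 0.772
R = 64.7748 / 0.772 = 83.91

83.91 m^2


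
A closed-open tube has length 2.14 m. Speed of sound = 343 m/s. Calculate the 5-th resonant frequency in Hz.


Given values:
  Tube type: closed-open, L = 2.14 m, c = 343 m/s, n = 5
Formula: f_n = (2n - 1) * c / (4 * L)
Compute 2n - 1 = 2*5 - 1 = 9
Compute 4 * L = 4 * 2.14 = 8.56
f = 9 * 343 / 8.56
f = 360.63

360.63 Hz


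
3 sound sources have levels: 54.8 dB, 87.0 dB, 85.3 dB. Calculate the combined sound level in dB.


Formula: L_total = 10 * log10( sum(10^(Li/10)) )
  Source 1: 10^(54.8/10) = 301995.172
  Source 2: 10^(87.0/10) = 501187233.6273
  Source 3: 10^(85.3/10) = 338844156.1392
Sum of linear values = 840333384.9385
L_total = 10 * log10(840333384.9385) = 89.24

89.24 dB


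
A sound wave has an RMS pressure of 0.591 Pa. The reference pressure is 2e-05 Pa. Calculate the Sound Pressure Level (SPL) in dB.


Given values:
  p = 0.591 Pa
  p_ref = 2e-05 Pa
Formula: SPL = 20 * log10(p / p_ref)
Compute ratio: p / p_ref = 0.591 / 2e-05 = 29550
Compute log10: log10(29550) = 4.470557
Multiply: SPL = 20 * 4.470557 = 89.41

89.41 dB


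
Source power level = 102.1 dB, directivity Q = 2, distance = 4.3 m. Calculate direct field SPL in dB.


Given values:
  Lw = 102.1 dB, Q = 2, r = 4.3 m
Formula: SPL = Lw + 10 * log10(Q / (4 * pi * r^2))
Compute 4 * pi * r^2 = 4 * pi * 4.3^2 = 232.3522
Compute Q / denom = 2 / 232.3522 = 0.00860762
Compute 10 * log10(0.00860762) = -20.6512
SPL = 102.1 + (-20.6512) = 81.45

81.45 dB


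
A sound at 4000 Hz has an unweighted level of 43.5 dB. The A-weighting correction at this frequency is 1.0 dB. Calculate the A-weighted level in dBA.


Given values:
  SPL = 43.5 dB
  A-weighting at 4000 Hz = 1.0 dB
Formula: L_A = SPL + A_weight
L_A = 43.5 + (1.0)
L_A = 44.5

44.5 dBA


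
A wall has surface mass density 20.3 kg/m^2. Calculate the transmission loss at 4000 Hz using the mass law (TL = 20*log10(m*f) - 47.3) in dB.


Given values:
  m = 20.3 kg/m^2, f = 4000 Hz
Formula: TL = 20 * log10(m * f) - 47.3
Compute m * f = 20.3 * 4000 = 81200.0
Compute log10(81200.0) = 4.909556
Compute 20 * 4.909556 = 98.1911
TL = 98.1911 - 47.3 = 50.89

50.89 dB


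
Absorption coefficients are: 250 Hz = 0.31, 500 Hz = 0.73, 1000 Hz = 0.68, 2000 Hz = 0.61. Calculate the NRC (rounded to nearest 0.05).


Given values:
  a_250 = 0.31, a_500 = 0.73
  a_1000 = 0.68, a_2000 = 0.61
Formula: NRC = (a250 + a500 + a1000 + a2000) / 4
Sum = 0.31 + 0.73 + 0.68 + 0.61 = 2.33
NRC = 2.33 / 4 = 0.5825
Rounded to nearest 0.05: 0.6

0.6


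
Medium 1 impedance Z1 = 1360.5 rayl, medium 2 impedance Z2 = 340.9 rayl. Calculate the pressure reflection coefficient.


Given values:
  Z1 = 1360.5 rayl, Z2 = 340.9 rayl
Formula: R = (Z2 - Z1) / (Z2 + Z1)
Numerator: Z2 - Z1 = 340.9 - 1360.5 = -1019.6
Denominator: Z2 + Z1 = 340.9 + 1360.5 = 1701.4
R = -1019.6 / 1701.4 = -0.5993

-0.5993


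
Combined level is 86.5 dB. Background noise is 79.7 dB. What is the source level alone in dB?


Given values:
  L_total = 86.5 dB, L_bg = 79.7 dB
Formula: L_source = 10 * log10(10^(L_total/10) - 10^(L_bg/10))
Convert to linear:
  10^(86.5/10) = 446683592.151
  10^(79.7/10) = 93325430.0797
Difference: 446683592.151 - 93325430.0797 = 353358162.0713
L_source = 10 * log10(353358162.0713) = 85.48

85.48 dB


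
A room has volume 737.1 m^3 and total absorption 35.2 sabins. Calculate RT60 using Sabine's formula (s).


Given values:
  V = 737.1 m^3
  A = 35.2 sabins
Formula: RT60 = 0.161 * V / A
Numerator: 0.161 * 737.1 = 118.6731
RT60 = 118.6731 / 35.2 = 3.371

3.371 s


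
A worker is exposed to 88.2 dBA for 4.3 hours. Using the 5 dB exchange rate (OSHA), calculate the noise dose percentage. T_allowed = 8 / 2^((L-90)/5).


Given values:
  L = 88.2 dBA, T = 4.3 hours
Formula: T_allowed = 8 / 2^((L - 90) / 5)
Compute exponent: (88.2 - 90) / 5 = -0.36
Compute 2^(-0.36) = 0.779165
T_allowed = 8 / 0.779165 = 10.267402 hours
Dose = (T / T_allowed) * 100
Dose = (4.3 / 10.267402) * 100 = 41.88

41.88 %


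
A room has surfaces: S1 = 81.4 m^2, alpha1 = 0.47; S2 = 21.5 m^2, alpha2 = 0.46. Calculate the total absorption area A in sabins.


Given surfaces:
  Surface 1: 81.4 * 0.47 = 38.258
  Surface 2: 21.5 * 0.46 = 9.89
Formula: A = sum(Si * alpha_i)
A = 38.258 + 9.89
A = 48.15

48.15 sabins


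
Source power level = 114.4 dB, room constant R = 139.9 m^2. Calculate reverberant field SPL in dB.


Given values:
  Lw = 114.4 dB, R = 139.9 m^2
Formula: SPL = Lw + 10 * log10(4 / R)
Compute 4 / R = 4 / 139.9 = 0.028592
Compute 10 * log10(0.028592) = -15.4376
SPL = 114.4 + (-15.4376) = 98.96

98.96 dB


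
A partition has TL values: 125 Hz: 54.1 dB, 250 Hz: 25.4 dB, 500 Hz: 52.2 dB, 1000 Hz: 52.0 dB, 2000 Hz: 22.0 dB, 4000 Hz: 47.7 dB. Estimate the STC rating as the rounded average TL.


Given TL values at each frequency:
  125 Hz: 54.1 dB
  250 Hz: 25.4 dB
  500 Hz: 52.2 dB
  1000 Hz: 52.0 dB
  2000 Hz: 22.0 dB
  4000 Hz: 47.7 dB
Formula: STC ~ round(average of TL values)
Sum = 54.1 + 25.4 + 52.2 + 52.0 + 22.0 + 47.7 = 253.4
Average = 253.4 / 6 = 42.23
Rounded: 42

42


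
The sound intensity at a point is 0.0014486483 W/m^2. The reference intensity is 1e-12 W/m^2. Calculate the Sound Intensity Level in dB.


Given values:
  I = 0.0014486483 W/m^2
  I_ref = 1e-12 W/m^2
Formula: SIL = 10 * log10(I / I_ref)
Compute ratio: I / I_ref = 1448648300
Compute log10: log10(1448648300) = 9.160963
Multiply: SIL = 10 * 9.160963 = 91.61

91.61 dB


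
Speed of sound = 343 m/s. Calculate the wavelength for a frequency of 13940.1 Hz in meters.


Given values:
  c = 343 m/s, f = 13940.1 Hz
Formula: lambda = c / f
lambda = 343 / 13940.1
lambda = 0.0246

0.0246 m


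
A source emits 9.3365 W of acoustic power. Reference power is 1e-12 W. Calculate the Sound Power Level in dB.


Given values:
  W = 9.3365 W
  W_ref = 1e-12 W
Formula: SWL = 10 * log10(W / W_ref)
Compute ratio: W / W_ref = 9336500000000
Compute log10: log10(9336500000000) = 12.970184
Multiply: SWL = 10 * 12.970184 = 129.7

129.7 dB


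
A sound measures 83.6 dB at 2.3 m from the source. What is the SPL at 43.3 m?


Given values:
  SPL1 = 83.6 dB, r1 = 2.3 m, r2 = 43.3 m
Formula: SPL2 = SPL1 - 20 * log10(r2 / r1)
Compute ratio: r2 / r1 = 43.3 / 2.3 = 18.8261
Compute log10: log10(18.8261) = 1.27476
Compute drop: 20 * 1.27476 = 25.4952
SPL2 = 83.6 - 25.4952 = 58.1

58.1 dB


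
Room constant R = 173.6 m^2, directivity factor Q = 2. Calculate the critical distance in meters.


Given values:
  R = 173.6 m^2, Q = 2
Formula: d_c = 0.141 * sqrt(Q * R)
Compute Q * R = 2 * 173.6 = 347.2
Compute sqrt(347.2) = 18.6333
d_c = 0.141 * 18.6333 = 2.627

2.627 m


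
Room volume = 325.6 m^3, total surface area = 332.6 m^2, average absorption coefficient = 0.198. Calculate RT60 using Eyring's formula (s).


Given values:
  V = 325.6 m^3, S = 332.6 m^2, alpha = 0.198
Formula: RT60 = 0.161 * V / (-S * ln(1 - alpha))
Compute ln(1 - 0.198) = ln(0.802) = -0.220647
Denominator: -332.6 * -0.220647 = 73.3872
Numerator: 0.161 * 325.6 = 52.4216
RT60 = 52.4216 / 73.3872 = 0.714

0.714 s


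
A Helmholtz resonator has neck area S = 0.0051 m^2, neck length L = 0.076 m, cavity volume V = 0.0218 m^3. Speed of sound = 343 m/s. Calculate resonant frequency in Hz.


Given values:
  S = 0.0051 m^2, L = 0.076 m, V = 0.0218 m^3, c = 343 m/s
Formula: f = (c / (2*pi)) * sqrt(S / (V * L))
Compute V * L = 0.0218 * 0.076 = 0.0016568
Compute S / (V * L) = 0.0051 / 0.0016568 = 3.0782
Compute sqrt(3.0782) = 1.75448
Compute c / (2*pi) = 343 / 6.283185 = 54.590148
f = 54.590148 * 1.75448 = 95.78

95.78 Hz


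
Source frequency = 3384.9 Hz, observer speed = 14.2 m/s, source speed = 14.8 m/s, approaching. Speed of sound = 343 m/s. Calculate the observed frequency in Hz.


Given values:
  f_s = 3384.9 Hz, v_o = 14.2 m/s, v_s = 14.8 m/s
  Direction: approaching
Formula: f_o = f_s * (c + v_o) / (c - v_s)
Numerator: c + v_o = 343 + 14.2 = 357.2
Denominator: c - v_s = 343 - 14.8 = 328.2
f_o = 3384.9 * 357.2 / 328.2 = 3683.99

3683.99 Hz


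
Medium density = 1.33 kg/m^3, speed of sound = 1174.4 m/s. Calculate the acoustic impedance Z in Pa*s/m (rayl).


Given values:
  rho = 1.33 kg/m^3
  c = 1174.4 m/s
Formula: Z = rho * c
Z = 1.33 * 1174.4
Z = 1561.95

1561.95 rayl


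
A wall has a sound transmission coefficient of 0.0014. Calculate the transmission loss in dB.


Given values:
  tau = 0.0014
Formula: TL = 10 * log10(1 / tau)
Compute 1 / tau = 1 / 0.0014 = 714.2857
Compute log10(714.2857) = 2.853872
TL = 10 * 2.853872 = 28.54

28.54 dB
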